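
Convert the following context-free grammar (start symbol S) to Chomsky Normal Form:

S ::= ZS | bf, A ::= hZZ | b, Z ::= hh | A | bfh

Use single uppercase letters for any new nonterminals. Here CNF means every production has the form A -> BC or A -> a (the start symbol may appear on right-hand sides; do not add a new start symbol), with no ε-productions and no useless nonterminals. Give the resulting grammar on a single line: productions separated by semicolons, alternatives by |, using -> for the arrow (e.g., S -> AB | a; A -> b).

No ε-productions.
After unit-elimination: S -> ZS | bf; A -> b | hZZ; Z -> b | hh | bfh | hZZ.
TERM: introduce C -> b, D -> f, B -> h and substitute in every rule of length ≥2.
BIN: A -> BZZ becomes A -> BE, E -> ZZ; Z -> BZZ becomes Z -> BF, F -> ZZ; Z -> CDB becomes Z -> CG, G -> DB.
Drop unreachable/unproductive: A.

S -> CD | ZS; B -> h; C -> b; D -> f; F -> ZZ; G -> DB; Z -> b | BB | BF | CG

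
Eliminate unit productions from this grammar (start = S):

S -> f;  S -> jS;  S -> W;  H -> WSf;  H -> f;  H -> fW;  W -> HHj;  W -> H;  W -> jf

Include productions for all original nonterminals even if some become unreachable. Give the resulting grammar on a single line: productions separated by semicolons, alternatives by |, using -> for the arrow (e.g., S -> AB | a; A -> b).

S -> f | fW | jS | jf | HHj | WSf; H -> f | fW | WSf; W -> f | fW | jf | HHj | WSf

Unit productions: S->W, W->H.
Unit pairs (A ⇒* B via units): (S,H), (S,W), (W,H).
S: inherits non-unit rules of {H, S, W} → HHj | WSf | f | fW | jS | jf.
H: inherits non-unit rules of {H} → WSf | f | fW.
W: inherits non-unit rules of {H, W} → HHj | WSf | f | fW | jf.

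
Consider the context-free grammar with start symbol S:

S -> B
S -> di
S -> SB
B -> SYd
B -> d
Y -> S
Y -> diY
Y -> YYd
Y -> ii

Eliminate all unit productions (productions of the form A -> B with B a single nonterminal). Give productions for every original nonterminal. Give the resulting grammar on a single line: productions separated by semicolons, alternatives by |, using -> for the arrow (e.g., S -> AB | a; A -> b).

S -> d | SB | di | SYd; B -> d | SYd; Y -> d | SB | di | ii | SYd | YYd | diY

Unit productions: S->B, Y->S.
Unit pairs (A ⇒* B via units): (S,B), (Y,B), (Y,S).
S: inherits non-unit rules of {B, S} → SB | SYd | d | di.
B: inherits non-unit rules of {B} → SYd | d.
Y: inherits non-unit rules of {B, S, Y} → SB | SYd | YYd | d | di | diY | ii.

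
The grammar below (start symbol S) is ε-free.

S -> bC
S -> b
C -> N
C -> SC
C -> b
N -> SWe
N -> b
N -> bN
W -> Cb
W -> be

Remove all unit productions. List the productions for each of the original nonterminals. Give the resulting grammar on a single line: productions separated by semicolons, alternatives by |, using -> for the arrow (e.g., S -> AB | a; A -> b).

S -> b | bC; C -> b | SC | bN | SWe; N -> b | bN | SWe; W -> Cb | be

Unit productions: C->N.
Unit pairs (A ⇒* B via units): (C,N).
S: inherits non-unit rules of {S} → b | bC.
C: inherits non-unit rules of {C, N} → SC | SWe | b | bN.
N: inherits non-unit rules of {N} → SWe | b | bN.
W: inherits non-unit rules of {W} → Cb | be.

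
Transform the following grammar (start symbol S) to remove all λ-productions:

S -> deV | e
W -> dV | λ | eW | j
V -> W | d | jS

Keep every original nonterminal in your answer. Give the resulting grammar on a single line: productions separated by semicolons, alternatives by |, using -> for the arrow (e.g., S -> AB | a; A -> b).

Nullable set: {V, W}.
S -> deV: V nullable, giving de | deV.
V -> W: W nullable, giving W.
Drop W -> λ.
W -> dV: V nullable, giving d | dV.
W -> eW: W nullable, giving e | eW.
Unchanged (no nullable symbols): S -> e; V -> d; V -> jS; W -> j.

S -> e | de | deV; V -> W | d | jS; W -> d | e | j | dV | eW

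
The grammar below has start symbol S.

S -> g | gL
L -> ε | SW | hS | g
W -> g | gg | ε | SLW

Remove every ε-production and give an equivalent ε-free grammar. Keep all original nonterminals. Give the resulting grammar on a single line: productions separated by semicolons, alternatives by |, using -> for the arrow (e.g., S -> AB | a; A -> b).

Nullable set: {L, W}.
S -> gL: L nullable, giving g | gL.
Drop L -> ε.
L -> SW: W nullable, giving S | SW.
Drop W -> ε.
W -> SLW: L, W nullable, giving S | SL | SLW | SW.
Unchanged (no nullable symbols): S -> g; L -> g; L -> hS; W -> g; W -> gg.

S -> g | gL; L -> S | g | SW | hS; W -> S | g | SL | SW | gg | SLW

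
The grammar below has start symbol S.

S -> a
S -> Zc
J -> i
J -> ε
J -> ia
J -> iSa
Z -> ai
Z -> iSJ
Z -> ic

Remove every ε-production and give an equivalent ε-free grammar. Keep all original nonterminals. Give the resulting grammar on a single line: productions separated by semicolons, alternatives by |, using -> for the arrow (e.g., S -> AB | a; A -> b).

S -> a | Zc; J -> i | ia | iSa; Z -> ai | iS | ic | iSJ

Nullable set: {J}.
Drop J -> ε.
Z -> iSJ: J nullable, giving iS | iSJ.
Unchanged (no nullable symbols): S -> Zc; S -> a; J -> i; J -> iSa; J -> ia; Z -> ai; Z -> ic.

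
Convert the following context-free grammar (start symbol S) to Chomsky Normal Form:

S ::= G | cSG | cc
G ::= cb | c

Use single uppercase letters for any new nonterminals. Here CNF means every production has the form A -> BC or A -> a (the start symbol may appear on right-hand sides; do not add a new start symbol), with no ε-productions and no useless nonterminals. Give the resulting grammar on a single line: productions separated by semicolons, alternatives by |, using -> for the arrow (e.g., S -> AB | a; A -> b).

S -> c | AA | AB | AC; A -> c; B -> b; C -> SG; G -> c | AB

No ε-productions.
After unit-elimination: S -> c | cb | cc | cSG; G -> c | cb.
TERM: introduce B -> b, A -> c and substitute in every rule of length ≥2.
BIN: S -> ASG becomes S -> AC, C -> SG.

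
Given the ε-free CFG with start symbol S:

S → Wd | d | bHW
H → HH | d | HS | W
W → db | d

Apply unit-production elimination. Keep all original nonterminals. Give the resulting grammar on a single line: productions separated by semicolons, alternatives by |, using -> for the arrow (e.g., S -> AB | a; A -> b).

S -> d | Wd | bHW; H -> d | HH | HS | db; W -> d | db

Unit productions: H->W.
Unit pairs (A ⇒* B via units): (H,W).
S: inherits non-unit rules of {S} → Wd | bHW | d.
H: inherits non-unit rules of {H, W} → HH | HS | d | db.
W: inherits non-unit rules of {W} → d | db.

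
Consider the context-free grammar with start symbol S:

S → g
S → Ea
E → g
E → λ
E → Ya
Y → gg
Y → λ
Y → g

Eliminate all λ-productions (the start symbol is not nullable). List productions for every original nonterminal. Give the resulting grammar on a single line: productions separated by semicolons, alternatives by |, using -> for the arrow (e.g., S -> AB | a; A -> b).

Nullable set: {E, Y}.
S -> Ea: E nullable, giving Ea | a.
Drop E -> λ.
E -> Ya: Y nullable, giving Ya | a.
Drop Y -> λ.
Unchanged (no nullable symbols): S -> g; E -> g; Y -> g; Y -> gg.

S -> a | g | Ea; E -> a | g | Ya; Y -> g | gg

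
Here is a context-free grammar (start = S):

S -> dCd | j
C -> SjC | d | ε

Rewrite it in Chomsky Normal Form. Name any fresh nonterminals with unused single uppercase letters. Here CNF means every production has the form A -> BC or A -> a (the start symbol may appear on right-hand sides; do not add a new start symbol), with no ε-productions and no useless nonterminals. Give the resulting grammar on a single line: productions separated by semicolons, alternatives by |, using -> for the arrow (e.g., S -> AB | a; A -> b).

Nullable: {C}; after ε-elimination: S -> j | dd | dCd; C -> d | Sj | SjC.
No unit productions to eliminate.
TERM: introduce B -> d, A -> j and substitute in every rule of length ≥2.
BIN: C -> SAC becomes C -> SD, D -> AC; S -> BCB becomes S -> BE, E -> CB.

S -> j | BB | BE; A -> j; B -> d; C -> d | SA | SD; D -> AC; E -> CB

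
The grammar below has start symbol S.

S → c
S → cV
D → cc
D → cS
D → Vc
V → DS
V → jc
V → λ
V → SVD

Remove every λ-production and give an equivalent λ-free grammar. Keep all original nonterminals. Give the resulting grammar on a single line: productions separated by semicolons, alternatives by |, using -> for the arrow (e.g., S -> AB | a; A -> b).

Nullable set: {V}.
S -> cV: V nullable, giving c | cV.
D -> Vc: V nullable, giving Vc | c.
Drop V -> λ.
V -> SVD: V nullable, giving SD | SVD.
Unchanged (no nullable symbols): S -> c; D -> cS; D -> cc; V -> DS; V -> jc.

S -> c | cV; D -> c | Vc | cS | cc; V -> DS | SD | jc | SVD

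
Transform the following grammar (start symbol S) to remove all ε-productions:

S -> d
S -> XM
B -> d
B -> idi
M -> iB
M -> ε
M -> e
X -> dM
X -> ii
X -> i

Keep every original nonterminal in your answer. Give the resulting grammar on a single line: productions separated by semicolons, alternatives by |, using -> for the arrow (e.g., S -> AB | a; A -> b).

S -> X | d | XM; B -> d | idi; M -> e | iB; X -> d | i | dM | ii

Nullable set: {M}.
S -> XM: M nullable, giving X | XM.
Drop M -> ε.
X -> dM: M nullable, giving d | dM.
Unchanged (no nullable symbols): S -> d; B -> d; B -> idi; M -> e; M -> iB; X -> i; X -> ii.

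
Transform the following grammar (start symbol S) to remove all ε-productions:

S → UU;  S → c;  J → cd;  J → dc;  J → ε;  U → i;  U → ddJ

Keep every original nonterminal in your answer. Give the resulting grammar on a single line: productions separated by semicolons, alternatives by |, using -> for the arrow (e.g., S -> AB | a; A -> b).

S -> c | UU; J -> cd | dc; U -> i | dd | ddJ

Nullable set: {J}.
Drop J -> ε.
U -> ddJ: J nullable, giving dd | ddJ.
Unchanged (no nullable symbols): S -> UU; S -> c; J -> cd; J -> dc; U -> i.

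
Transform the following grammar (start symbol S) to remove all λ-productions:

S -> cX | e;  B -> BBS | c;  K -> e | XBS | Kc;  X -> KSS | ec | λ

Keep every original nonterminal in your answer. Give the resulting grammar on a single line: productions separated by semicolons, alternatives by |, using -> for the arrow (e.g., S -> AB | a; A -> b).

S -> c | e | cX; B -> c | BBS; K -> e | BS | Kc | XBS; X -> ec | KSS

Nullable set: {X}.
S -> cX: X nullable, giving c | cX.
K -> XBS: X nullable, giving BS | XBS.
Drop X -> λ.
Unchanged (no nullable symbols): S -> e; B -> BBS; B -> c; K -> Kc; K -> e; X -> KSS; X -> ec.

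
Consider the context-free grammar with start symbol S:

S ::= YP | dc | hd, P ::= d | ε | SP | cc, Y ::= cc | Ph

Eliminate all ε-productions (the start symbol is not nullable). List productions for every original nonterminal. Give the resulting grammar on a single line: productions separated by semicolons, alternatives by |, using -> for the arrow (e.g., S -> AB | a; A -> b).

Nullable set: {P}.
S -> YP: P nullable, giving Y | YP.
Drop P -> ε.
P -> SP: P nullable, giving S | SP.
Y -> Ph: P nullable, giving Ph | h.
Unchanged (no nullable symbols): S -> dc; S -> hd; P -> cc; P -> d; Y -> cc.

S -> Y | YP | dc | hd; P -> S | d | SP | cc; Y -> h | Ph | cc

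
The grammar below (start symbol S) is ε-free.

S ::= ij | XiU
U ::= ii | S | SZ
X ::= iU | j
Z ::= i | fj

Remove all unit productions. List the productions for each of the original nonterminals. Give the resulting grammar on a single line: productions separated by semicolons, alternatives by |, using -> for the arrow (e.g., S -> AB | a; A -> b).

S -> ij | XiU; U -> SZ | ii | ij | XiU; X -> j | iU; Z -> i | fj

Unit productions: U->S.
Unit pairs (A ⇒* B via units): (U,S).
S: inherits non-unit rules of {S} → XiU | ij.
U: inherits non-unit rules of {S, U} → SZ | XiU | ii | ij.
X: inherits non-unit rules of {X} → iU | j.
Z: inherits non-unit rules of {Z} → fj | i.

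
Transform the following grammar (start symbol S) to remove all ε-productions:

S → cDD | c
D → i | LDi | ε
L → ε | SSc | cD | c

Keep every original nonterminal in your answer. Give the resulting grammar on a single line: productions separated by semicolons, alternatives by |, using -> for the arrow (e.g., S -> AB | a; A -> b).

Nullable set: {D, L}.
S -> cDD: D, D nullable, giving c | cD | cDD.
Drop D -> ε.
D -> LDi: L, D nullable, giving Di | LDi | Li | i.
Drop L -> ε.
L -> cD: D nullable, giving c | cD.
Unchanged (no nullable symbols): S -> c; D -> i; L -> SSc; L -> c.

S -> c | cD | cDD; D -> i | Di | Li | LDi; L -> c | cD | SSc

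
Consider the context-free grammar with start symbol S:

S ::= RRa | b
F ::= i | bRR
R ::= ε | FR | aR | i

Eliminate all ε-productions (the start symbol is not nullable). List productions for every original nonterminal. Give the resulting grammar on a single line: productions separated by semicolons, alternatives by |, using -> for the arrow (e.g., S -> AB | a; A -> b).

Nullable set: {R}.
S -> RRa: R, R nullable, giving RRa | Ra | a.
F -> bRR: R, R nullable, giving b | bR | bRR.
Drop R -> ε.
R -> FR: R nullable, giving F | FR.
R -> aR: R nullable, giving a | aR.
Unchanged (no nullable symbols): S -> b; F -> i; R -> i.

S -> a | b | Ra | RRa; F -> b | i | bR | bRR; R -> F | a | i | FR | aR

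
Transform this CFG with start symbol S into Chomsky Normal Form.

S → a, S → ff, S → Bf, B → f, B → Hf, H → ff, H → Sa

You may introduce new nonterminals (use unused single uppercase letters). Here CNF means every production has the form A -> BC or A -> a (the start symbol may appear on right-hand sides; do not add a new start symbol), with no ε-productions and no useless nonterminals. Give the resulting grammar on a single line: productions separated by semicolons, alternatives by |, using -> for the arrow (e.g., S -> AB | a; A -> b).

No ε-productions.
No unit productions to eliminate.
TERM: introduce C -> a, A -> f and substitute in every rule of length ≥2.

S -> a | AA | BA; A -> f; B -> f | HA; C -> a; H -> AA | SC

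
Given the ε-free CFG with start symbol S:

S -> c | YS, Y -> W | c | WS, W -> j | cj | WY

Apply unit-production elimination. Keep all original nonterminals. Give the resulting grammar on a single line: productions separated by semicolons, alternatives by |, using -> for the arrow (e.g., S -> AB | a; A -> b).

S -> c | YS; W -> j | WY | cj; Y -> c | j | WS | WY | cj

Unit productions: Y->W.
Unit pairs (A ⇒* B via units): (Y,W).
S: inherits non-unit rules of {S} → YS | c.
W: inherits non-unit rules of {W} → WY | cj | j.
Y: inherits non-unit rules of {W, Y} → WS | WY | c | cj | j.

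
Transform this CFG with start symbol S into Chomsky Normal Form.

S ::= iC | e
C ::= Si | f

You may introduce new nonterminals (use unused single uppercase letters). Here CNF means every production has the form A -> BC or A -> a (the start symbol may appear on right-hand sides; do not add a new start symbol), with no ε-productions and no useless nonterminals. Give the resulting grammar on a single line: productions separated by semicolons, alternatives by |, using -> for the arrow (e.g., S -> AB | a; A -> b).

No ε-productions.
No unit productions to eliminate.
TERM: introduce A -> i and substitute in every rule of length ≥2.

S -> e | AC; A -> i; C -> f | SA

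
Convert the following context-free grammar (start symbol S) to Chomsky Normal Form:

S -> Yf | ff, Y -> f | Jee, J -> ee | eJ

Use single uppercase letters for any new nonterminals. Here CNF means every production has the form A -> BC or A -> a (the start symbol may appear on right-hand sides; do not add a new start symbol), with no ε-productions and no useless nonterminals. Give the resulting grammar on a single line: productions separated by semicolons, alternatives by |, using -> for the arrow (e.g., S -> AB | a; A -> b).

No ε-productions.
No unit productions to eliminate.
TERM: introduce A -> e, B -> f and substitute in every rule of length ≥2.
BIN: Y -> JAA becomes Y -> JC, C -> AA.

S -> BB | YB; A -> e; B -> f; C -> AA; J -> AA | AJ; Y -> f | JC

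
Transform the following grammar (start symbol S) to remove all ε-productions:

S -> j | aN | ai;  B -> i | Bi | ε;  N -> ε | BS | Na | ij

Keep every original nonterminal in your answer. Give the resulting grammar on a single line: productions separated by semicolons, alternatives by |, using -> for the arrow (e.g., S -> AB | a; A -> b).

S -> a | j | aN | ai; B -> i | Bi; N -> S | a | BS | Na | ij

Nullable set: {B, N}.
S -> aN: N nullable, giving a | aN.
Drop B -> ε.
B -> Bi: B nullable, giving Bi | i.
Drop N -> ε.
N -> BS: B nullable, giving BS | S.
N -> Na: N nullable, giving Na | a.
Unchanged (no nullable symbols): S -> ai; S -> j; B -> i; N -> ij.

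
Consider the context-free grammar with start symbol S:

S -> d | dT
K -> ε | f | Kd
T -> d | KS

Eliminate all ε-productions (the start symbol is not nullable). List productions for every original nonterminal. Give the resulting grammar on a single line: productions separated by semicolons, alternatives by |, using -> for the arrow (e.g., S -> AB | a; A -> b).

Nullable set: {K}.
Drop K -> ε.
K -> Kd: K nullable, giving Kd | d.
T -> KS: K nullable, giving KS | S.
Unchanged (no nullable symbols): S -> d; S -> dT; K -> f; T -> d.

S -> d | dT; K -> d | f | Kd; T -> S | d | KS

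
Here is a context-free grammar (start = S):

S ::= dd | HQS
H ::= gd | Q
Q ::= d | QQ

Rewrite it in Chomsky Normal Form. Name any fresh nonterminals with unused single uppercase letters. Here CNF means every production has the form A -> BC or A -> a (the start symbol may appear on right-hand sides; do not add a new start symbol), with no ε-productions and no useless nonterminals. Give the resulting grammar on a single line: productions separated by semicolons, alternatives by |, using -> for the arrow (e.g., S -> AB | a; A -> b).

No ε-productions.
After unit-elimination: S -> dd | HQS; H -> d | QQ | gd; Q -> d | QQ.
TERM: introduce B -> d, A -> g and substitute in every rule of length ≥2.
BIN: S -> HQS becomes S -> HC, C -> QS.

S -> BB | HC; A -> g; B -> d; C -> QS; H -> d | AB | QQ; Q -> d | QQ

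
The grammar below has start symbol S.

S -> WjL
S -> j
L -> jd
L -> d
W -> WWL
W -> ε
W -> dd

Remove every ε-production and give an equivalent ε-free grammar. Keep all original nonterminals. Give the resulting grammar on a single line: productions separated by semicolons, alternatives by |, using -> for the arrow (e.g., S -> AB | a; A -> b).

S -> j | jL | WjL; L -> d | jd; W -> L | WL | dd | WWL

Nullable set: {W}.
S -> WjL: W nullable, giving WjL | jL.
Drop W -> ε.
W -> WWL: W, W nullable, giving L | WL | WWL.
Unchanged (no nullable symbols): S -> j; L -> d; L -> jd; W -> dd.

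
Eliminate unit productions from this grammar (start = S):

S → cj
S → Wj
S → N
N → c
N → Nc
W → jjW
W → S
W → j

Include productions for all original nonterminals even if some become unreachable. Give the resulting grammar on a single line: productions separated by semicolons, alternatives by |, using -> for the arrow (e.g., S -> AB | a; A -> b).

S -> c | Nc | Wj | cj; N -> c | Nc; W -> c | j | Nc | Wj | cj | jjW

Unit productions: S->N, W->S.
Unit pairs (A ⇒* B via units): (S,N), (W,N), (W,S).
S: inherits non-unit rules of {N, S} → Nc | Wj | c | cj.
N: inherits non-unit rules of {N} → Nc | c.
W: inherits non-unit rules of {N, S, W} → Nc | Wj | c | cj | j | jjW.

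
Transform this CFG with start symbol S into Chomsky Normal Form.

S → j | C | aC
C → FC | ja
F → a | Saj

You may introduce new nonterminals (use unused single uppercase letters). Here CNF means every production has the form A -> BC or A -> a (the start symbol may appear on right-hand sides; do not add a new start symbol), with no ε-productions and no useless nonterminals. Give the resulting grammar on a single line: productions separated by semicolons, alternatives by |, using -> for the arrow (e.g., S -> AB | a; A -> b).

No ε-productions.
After unit-elimination: S -> j | FC | aC | ja; C -> FC | ja; F -> a | Saj.
TERM: introduce B -> a, A -> j and substitute in every rule of length ≥2.
BIN: F -> SBA becomes F -> SD, D -> BA.

S -> j | AB | BC | FC; A -> j; B -> a; C -> AB | FC; D -> BA; F -> a | SD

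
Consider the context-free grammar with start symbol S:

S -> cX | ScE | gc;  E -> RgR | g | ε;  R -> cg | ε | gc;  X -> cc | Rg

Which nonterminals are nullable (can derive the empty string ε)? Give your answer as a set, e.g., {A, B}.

{E, R}

Directly nullable (have an ε-rule): {E, R}.
Not nullable: S, X — each has a terminal in every rule's right-hand side or depends on a non-nullable symbol.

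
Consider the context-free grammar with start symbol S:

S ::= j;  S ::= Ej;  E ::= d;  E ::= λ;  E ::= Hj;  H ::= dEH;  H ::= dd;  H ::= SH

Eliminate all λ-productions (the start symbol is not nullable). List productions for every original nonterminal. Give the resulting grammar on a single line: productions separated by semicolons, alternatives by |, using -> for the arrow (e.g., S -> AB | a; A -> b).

Nullable set: {E}.
S -> Ej: E nullable, giving Ej | j.
Drop E -> λ.
H -> dEH: E nullable, giving dEH | dH.
Unchanged (no nullable symbols): S -> j; E -> Hj; E -> d; H -> SH; H -> dd.

S -> j | Ej; E -> d | Hj; H -> SH | dH | dd | dEH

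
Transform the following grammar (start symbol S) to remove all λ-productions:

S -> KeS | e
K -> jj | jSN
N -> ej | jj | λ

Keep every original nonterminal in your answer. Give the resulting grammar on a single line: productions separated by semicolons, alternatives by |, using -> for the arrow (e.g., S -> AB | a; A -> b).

S -> e | KeS; K -> jS | jj | jSN; N -> ej | jj

Nullable set: {N}.
K -> jSN: N nullable, giving jS | jSN.
Drop N -> λ.
Unchanged (no nullable symbols): S -> KeS; S -> e; K -> jj; N -> ej; N -> jj.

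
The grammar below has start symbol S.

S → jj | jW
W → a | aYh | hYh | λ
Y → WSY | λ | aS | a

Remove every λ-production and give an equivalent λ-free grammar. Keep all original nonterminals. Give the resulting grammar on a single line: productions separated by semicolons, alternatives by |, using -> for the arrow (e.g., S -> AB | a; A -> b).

Nullable set: {W, Y}.
S -> jW: W nullable, giving j | jW.
Drop W -> λ.
W -> aYh: Y nullable, giving aYh | ah.
W -> hYh: Y nullable, giving hYh | hh.
Drop Y -> λ.
Y -> WSY: W, Y nullable, giving S | SY | WS | WSY.
Unchanged (no nullable symbols): S -> jj; W -> a; Y -> a; Y -> aS.

S -> j | jW | jj; W -> a | ah | hh | aYh | hYh; Y -> S | a | SY | WS | aS | WSY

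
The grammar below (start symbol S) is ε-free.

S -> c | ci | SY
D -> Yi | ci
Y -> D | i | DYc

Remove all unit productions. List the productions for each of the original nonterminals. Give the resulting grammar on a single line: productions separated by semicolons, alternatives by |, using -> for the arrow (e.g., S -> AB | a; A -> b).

Unit productions: Y->D.
Unit pairs (A ⇒* B via units): (Y,D).
S: inherits non-unit rules of {S} → SY | c | ci.
D: inherits non-unit rules of {D} → Yi | ci.
Y: inherits non-unit rules of {D, Y} → DYc | Yi | ci | i.

S -> c | SY | ci; D -> Yi | ci; Y -> i | Yi | ci | DYc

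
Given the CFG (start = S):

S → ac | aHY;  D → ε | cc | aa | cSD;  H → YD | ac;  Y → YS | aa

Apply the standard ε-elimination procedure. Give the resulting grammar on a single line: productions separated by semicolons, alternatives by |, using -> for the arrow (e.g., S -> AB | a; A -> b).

Nullable set: {D}.
Drop D -> ε.
D -> cSD: D nullable, giving cS | cSD.
H -> YD: D nullable, giving Y | YD.
Unchanged (no nullable symbols): S -> aHY; S -> ac; D -> aa; D -> cc; H -> ac; Y -> YS; Y -> aa.

S -> ac | aHY; D -> aa | cS | cc | cSD; H -> Y | YD | ac; Y -> YS | aa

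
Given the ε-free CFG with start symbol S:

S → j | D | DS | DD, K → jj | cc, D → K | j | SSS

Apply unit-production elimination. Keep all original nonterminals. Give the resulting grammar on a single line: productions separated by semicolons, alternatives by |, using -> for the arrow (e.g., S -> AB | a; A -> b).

Unit productions: D->K, S->D.
Unit pairs (A ⇒* B via units): (D,K), (S,D), (S,K).
S: inherits non-unit rules of {D, K, S} → DD | DS | SSS | cc | j | jj.
D: inherits non-unit rules of {D, K} → SSS | cc | j | jj.
K: inherits non-unit rules of {K} → cc | jj.

S -> j | DD | DS | cc | jj | SSS; D -> j | cc | jj | SSS; K -> cc | jj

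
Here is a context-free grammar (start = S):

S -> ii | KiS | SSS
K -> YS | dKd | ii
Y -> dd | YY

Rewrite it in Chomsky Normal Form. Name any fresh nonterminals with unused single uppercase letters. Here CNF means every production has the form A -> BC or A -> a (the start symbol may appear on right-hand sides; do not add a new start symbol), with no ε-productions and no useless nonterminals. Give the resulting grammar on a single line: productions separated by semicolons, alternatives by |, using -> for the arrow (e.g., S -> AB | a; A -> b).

No ε-productions.
No unit productions to eliminate.
TERM: introduce A -> d, B -> i and substitute in every rule of length ≥2.
BIN: K -> AKA becomes K -> AC, C -> KA; S -> KBS becomes S -> KD, D -> BS; S -> SSS becomes S -> SE, E -> SS.

S -> BB | KD | SE; A -> d; B -> i; C -> KA; D -> BS; E -> SS; K -> AC | BB | YS; Y -> AA | YY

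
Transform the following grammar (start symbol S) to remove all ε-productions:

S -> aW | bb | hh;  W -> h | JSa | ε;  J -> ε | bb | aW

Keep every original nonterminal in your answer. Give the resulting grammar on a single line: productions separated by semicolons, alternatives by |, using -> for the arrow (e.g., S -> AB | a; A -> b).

Nullable set: {J, W}.
S -> aW: W nullable, giving a | aW.
Drop J -> ε.
J -> aW: W nullable, giving a | aW.
Drop W -> ε.
W -> JSa: J nullable, giving JSa | Sa.
Unchanged (no nullable symbols): S -> bb; S -> hh; J -> bb; W -> h.

S -> a | aW | bb | hh; J -> a | aW | bb; W -> h | Sa | JSa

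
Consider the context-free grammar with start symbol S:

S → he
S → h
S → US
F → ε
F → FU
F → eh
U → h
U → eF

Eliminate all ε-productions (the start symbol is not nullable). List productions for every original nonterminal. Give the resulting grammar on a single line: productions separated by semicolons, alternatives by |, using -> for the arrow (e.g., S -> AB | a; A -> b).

S -> h | US | he; F -> U | FU | eh; U -> e | h | eF

Nullable set: {F}.
Drop F -> ε.
F -> FU: F nullable, giving FU | U.
U -> eF: F nullable, giving e | eF.
Unchanged (no nullable symbols): S -> US; S -> h; S -> he; F -> eh; U -> h.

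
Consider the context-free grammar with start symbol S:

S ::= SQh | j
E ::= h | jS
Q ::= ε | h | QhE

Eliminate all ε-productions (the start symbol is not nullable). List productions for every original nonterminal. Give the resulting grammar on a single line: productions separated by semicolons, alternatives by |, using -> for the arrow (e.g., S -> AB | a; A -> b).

S -> j | Sh | SQh; E -> h | jS; Q -> h | hE | QhE

Nullable set: {Q}.
S -> SQh: Q nullable, giving SQh | Sh.
Drop Q -> ε.
Q -> QhE: Q nullable, giving QhE | hE.
Unchanged (no nullable symbols): S -> j; E -> h; E -> jS; Q -> h.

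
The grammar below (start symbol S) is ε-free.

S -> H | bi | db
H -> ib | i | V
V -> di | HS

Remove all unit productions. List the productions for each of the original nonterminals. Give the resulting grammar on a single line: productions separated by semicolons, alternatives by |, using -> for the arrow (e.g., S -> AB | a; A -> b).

Unit productions: H->V, S->H.
Unit pairs (A ⇒* B via units): (H,V), (S,H), (S,V).
S: inherits non-unit rules of {H, S, V} → HS | bi | db | di | i | ib.
H: inherits non-unit rules of {H, V} → HS | di | i | ib.
V: inherits non-unit rules of {V} → HS | di.

S -> i | HS | bi | db | di | ib; H -> i | HS | di | ib; V -> HS | di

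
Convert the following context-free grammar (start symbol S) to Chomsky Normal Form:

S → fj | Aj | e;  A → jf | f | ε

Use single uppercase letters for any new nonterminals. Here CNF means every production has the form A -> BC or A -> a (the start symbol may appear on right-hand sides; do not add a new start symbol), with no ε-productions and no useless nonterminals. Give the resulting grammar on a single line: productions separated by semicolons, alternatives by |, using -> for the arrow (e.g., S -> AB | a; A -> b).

Nullable: {A}; after ε-elimination: S -> e | j | Aj | fj; A -> f | jf.
No unit productions to eliminate.
TERM: introduce C -> f, B -> j and substitute in every rule of length ≥2.

S -> e | j | AB | CB; A -> f | BC; B -> j; C -> f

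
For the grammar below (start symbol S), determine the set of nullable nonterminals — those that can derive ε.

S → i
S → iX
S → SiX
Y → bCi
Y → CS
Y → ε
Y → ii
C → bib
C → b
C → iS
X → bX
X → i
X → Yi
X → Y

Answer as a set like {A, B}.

Directly nullable (have an ε-rule): {Y}.
X is nullable via X -> Y (every symbol on the right is already known nullable).
Not nullable: C, S — each has a terminal in every rule's right-hand side or depends on a non-nullable symbol.

{X, Y}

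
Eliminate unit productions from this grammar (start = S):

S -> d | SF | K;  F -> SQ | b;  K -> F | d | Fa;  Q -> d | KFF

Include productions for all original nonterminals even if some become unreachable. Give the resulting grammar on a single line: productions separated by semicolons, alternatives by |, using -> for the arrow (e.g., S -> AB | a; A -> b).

Unit productions: K->F, S->K.
Unit pairs (A ⇒* B via units): (K,F), (S,F), (S,K).
S: inherits non-unit rules of {F, K, S} → Fa | SF | SQ | b | d.
F: inherits non-unit rules of {F} → SQ | b.
K: inherits non-unit rules of {F, K} → Fa | SQ | b | d.
Q: inherits non-unit rules of {Q} → KFF | d.

S -> b | d | Fa | SF | SQ; F -> b | SQ; K -> b | d | Fa | SQ; Q -> d | KFF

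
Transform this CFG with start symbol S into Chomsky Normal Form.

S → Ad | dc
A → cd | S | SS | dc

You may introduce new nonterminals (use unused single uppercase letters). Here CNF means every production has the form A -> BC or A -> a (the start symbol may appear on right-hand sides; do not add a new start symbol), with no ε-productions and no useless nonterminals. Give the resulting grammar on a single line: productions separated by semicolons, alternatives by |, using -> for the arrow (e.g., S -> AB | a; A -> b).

No ε-productions.
After unit-elimination: S -> Ad | dc; A -> Ad | SS | cd | dc.
TERM: introduce C -> c, B -> d and substitute in every rule of length ≥2.

S -> AB | BC; A -> AB | BC | CB | SS; B -> d; C -> c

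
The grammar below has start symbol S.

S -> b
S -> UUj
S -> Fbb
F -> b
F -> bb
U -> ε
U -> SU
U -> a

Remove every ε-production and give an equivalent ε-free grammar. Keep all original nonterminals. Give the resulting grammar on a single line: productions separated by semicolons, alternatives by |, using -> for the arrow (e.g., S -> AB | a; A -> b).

Nullable set: {U}.
S -> UUj: U, U nullable, giving UUj | Uj | j.
Drop U -> ε.
U -> SU: U nullable, giving S | SU.
Unchanged (no nullable symbols): S -> Fbb; S -> b; F -> b; F -> bb; U -> a.

S -> b | j | Uj | Fbb | UUj; F -> b | bb; U -> S | a | SU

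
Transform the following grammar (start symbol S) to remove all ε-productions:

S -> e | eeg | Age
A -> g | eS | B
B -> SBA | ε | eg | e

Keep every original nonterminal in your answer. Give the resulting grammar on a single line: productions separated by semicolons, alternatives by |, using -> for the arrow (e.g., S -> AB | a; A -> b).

S -> e | ge | Age | eeg; A -> B | g | eS; B -> S | e | SA | SB | eg | SBA

Nullable set: {A, B}.
S -> Age: A nullable, giving Age | ge.
A -> B: B nullable, giving B.
Drop B -> ε.
B -> SBA: B, A nullable, giving S | SA | SB | SBA.
Unchanged (no nullable symbols): S -> e; S -> eeg; A -> eS; A -> g; B -> e; B -> eg.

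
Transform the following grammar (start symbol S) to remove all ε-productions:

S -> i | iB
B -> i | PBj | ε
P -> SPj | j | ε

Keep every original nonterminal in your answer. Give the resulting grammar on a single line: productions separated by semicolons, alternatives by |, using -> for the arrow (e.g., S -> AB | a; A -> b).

S -> i | iB; B -> i | j | Bj | Pj | PBj; P -> j | Sj | SPj

Nullable set: {B, P}.
S -> iB: B nullable, giving i | iB.
Drop B -> ε.
B -> PBj: P, B nullable, giving Bj | PBj | Pj | j.
Drop P -> ε.
P -> SPj: P nullable, giving SPj | Sj.
Unchanged (no nullable symbols): S -> i; B -> i; P -> j.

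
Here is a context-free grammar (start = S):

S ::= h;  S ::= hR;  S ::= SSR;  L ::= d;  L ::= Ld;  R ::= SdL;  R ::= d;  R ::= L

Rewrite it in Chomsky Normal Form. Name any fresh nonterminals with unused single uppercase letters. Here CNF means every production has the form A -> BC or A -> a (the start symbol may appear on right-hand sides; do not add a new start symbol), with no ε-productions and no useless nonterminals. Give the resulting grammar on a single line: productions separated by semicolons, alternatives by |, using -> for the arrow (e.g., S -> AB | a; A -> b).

No ε-productions.
After unit-elimination: S -> h | hR | SSR; L -> d | Ld; R -> d | Ld | SdL.
TERM: introduce A -> d, B -> h and substitute in every rule of length ≥2.
BIN: R -> SAL becomes R -> SC, C -> AL; S -> SSR becomes S -> SD, D -> SR.

S -> h | BR | SD; A -> d; B -> h; C -> AL; D -> SR; L -> d | LA; R -> d | LA | SC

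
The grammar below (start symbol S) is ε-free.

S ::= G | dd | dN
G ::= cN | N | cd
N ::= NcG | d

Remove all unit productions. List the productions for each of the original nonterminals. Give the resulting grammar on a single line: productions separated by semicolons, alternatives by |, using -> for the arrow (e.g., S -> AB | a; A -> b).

Unit productions: G->N, S->G.
Unit pairs (A ⇒* B via units): (G,N), (S,G), (S,N).
S: inherits non-unit rules of {G, N, S} → NcG | cN | cd | d | dN | dd.
G: inherits non-unit rules of {G, N} → NcG | cN | cd | d.
N: inherits non-unit rules of {N} → NcG | d.

S -> d | cN | cd | dN | dd | NcG; G -> d | cN | cd | NcG; N -> d | NcG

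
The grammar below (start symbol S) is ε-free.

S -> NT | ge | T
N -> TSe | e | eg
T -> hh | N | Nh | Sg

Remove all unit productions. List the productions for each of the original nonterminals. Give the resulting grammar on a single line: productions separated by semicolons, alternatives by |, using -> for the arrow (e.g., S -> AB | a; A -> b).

S -> e | NT | Nh | Sg | eg | ge | hh | TSe; N -> e | eg | TSe; T -> e | Nh | Sg | eg | hh | TSe

Unit productions: S->T, T->N.
Unit pairs (A ⇒* B via units): (S,N), (S,T), (T,N).
S: inherits non-unit rules of {N, S, T} → NT | Nh | Sg | TSe | e | eg | ge | hh.
N: inherits non-unit rules of {N} → TSe | e | eg.
T: inherits non-unit rules of {N, T} → Nh | Sg | TSe | e | eg | hh.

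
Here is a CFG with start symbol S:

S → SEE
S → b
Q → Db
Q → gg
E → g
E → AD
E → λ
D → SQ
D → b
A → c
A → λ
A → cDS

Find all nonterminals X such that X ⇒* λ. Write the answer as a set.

{A, E}

Directly nullable (have an ε-rule): {A, E}.
Not nullable: D, Q, S — each has a terminal in every rule's right-hand side or depends on a non-nullable symbol.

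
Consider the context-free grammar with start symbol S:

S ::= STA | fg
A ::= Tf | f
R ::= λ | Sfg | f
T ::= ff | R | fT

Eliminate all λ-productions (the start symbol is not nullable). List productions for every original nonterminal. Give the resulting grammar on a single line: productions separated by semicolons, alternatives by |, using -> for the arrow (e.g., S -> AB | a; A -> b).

S -> SA | fg | STA; A -> f | Tf; R -> f | Sfg; T -> R | f | fT | ff

Nullable set: {R, T}.
S -> STA: T nullable, giving SA | STA.
A -> Tf: T nullable, giving Tf | f.
Drop R -> λ.
T -> R: R nullable, giving R.
T -> fT: T nullable, giving f | fT.
Unchanged (no nullable symbols): S -> fg; A -> f; R -> Sfg; R -> f; T -> ff.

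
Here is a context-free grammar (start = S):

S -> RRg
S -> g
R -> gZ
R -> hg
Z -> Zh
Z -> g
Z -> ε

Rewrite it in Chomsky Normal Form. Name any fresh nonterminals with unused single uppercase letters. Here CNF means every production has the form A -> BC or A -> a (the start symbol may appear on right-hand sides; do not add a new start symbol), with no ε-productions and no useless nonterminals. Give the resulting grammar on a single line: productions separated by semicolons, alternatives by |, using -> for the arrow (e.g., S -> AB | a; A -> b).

Nullable: {Z}; after ε-elimination: S -> g | RRg; R -> g | gZ | hg; Z -> g | h | Zh.
No unit productions to eliminate.
TERM: introduce A -> g, B -> h and substitute in every rule of length ≥2.
BIN: S -> RRA becomes S -> RC, C -> RA.

S -> g | RC; A -> g; B -> h; C -> RA; R -> g | AZ | BA; Z -> g | h | ZB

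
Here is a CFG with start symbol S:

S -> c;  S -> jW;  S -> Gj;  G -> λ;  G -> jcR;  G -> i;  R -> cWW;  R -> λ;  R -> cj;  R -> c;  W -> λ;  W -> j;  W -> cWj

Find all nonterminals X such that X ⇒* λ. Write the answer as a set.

{G, R, W}

Directly nullable (have an ε-rule): {G, R, W}.
Not nullable: S — each has a terminal in every rule's right-hand side or depends on a non-nullable symbol.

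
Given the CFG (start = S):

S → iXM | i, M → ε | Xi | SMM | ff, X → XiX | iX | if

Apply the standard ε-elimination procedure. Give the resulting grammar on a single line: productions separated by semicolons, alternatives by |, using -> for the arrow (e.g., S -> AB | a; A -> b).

Nullable set: {M}.
S -> iXM: M nullable, giving iX | iXM.
Drop M -> ε.
M -> SMM: M, M nullable, giving S | SM | SMM.
Unchanged (no nullable symbols): S -> i; M -> Xi; M -> ff; X -> XiX; X -> iX; X -> if.

S -> i | iX | iXM; M -> S | SM | Xi | ff | SMM; X -> iX | if | XiX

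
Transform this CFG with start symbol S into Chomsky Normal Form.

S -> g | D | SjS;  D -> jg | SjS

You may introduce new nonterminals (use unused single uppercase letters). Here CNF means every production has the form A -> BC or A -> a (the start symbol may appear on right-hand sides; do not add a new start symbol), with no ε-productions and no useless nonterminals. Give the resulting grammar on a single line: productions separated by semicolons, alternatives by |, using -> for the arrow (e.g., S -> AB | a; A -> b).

S -> g | AB | SE; A -> j; B -> g; E -> AS

No ε-productions.
After unit-elimination: S -> g | jg | SjS; D -> jg | SjS.
TERM: introduce B -> g, A -> j and substitute in every rule of length ≥2.
BIN: D -> SAS becomes D -> SC, C -> AS; S -> SAS becomes S -> SE, E -> AS.
Drop unreachable/unproductive: D.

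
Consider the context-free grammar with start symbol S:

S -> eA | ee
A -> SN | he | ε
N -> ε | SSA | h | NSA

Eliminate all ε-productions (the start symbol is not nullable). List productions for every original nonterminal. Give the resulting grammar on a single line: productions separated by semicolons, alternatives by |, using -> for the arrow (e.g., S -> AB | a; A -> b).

Nullable set: {A, N}.
S -> eA: A nullable, giving e | eA.
Drop A -> ε.
A -> SN: N nullable, giving S | SN.
Drop N -> ε.
N -> NSA: N, A nullable, giving NS | NSA | S | SA.
N -> SSA: A nullable, giving SS | SSA.
Unchanged (no nullable symbols): S -> ee; A -> he; N -> h.

S -> e | eA | ee; A -> S | SN | he; N -> S | h | NS | SA | SS | NSA | SSA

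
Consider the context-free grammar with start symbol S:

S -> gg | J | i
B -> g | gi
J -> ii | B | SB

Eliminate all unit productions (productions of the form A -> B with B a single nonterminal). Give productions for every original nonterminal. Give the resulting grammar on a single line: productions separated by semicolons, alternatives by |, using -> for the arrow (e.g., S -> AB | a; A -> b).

Unit productions: J->B, S->J.
Unit pairs (A ⇒* B via units): (J,B), (S,B), (S,J).
S: inherits non-unit rules of {B, J, S} → SB | g | gg | gi | i | ii.
B: inherits non-unit rules of {B} → g | gi.
J: inherits non-unit rules of {B, J} → SB | g | gi | ii.

S -> g | i | SB | gg | gi | ii; B -> g | gi; J -> g | SB | gi | ii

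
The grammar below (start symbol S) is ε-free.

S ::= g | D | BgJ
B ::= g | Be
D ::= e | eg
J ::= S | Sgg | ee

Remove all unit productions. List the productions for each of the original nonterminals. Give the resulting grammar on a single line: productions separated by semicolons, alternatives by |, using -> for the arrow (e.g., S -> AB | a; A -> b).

S -> e | g | eg | BgJ; B -> g | Be; D -> e | eg; J -> e | g | ee | eg | BgJ | Sgg

Unit productions: J->S, S->D.
Unit pairs (A ⇒* B via units): (J,D), (J,S), (S,D).
S: inherits non-unit rules of {D, S} → BgJ | e | eg | g.
B: inherits non-unit rules of {B} → Be | g.
D: inherits non-unit rules of {D} → e | eg.
J: inherits non-unit rules of {D, J, S} → BgJ | Sgg | e | ee | eg | g.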